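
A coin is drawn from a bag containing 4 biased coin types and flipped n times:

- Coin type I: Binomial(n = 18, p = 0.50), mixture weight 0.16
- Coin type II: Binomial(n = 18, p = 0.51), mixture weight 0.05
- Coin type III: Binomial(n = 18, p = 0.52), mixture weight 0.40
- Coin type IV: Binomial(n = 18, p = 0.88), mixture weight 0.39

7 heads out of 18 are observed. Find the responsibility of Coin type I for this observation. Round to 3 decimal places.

By Bayes' theorem, P(k | x) = π_k f_k(x) / Σ_j π_j f_j(x).
Binomial probabilities:
  p_I = 0.121399
  p_II = 0.111661
  p_III = 0.10196
  p_IV = 9.66334e-07
Weight by the priors:
  π_I·p_I = 0.16 × 0.121399 = 0.0194238
  π_II·p_II = 0.05 × 0.111661 = 0.00558307
  π_III·p_III = 0.40 × 0.10196 = 0.0407842
  π_IV·p_IV = 0.39 × 9.66334e-07 = 3.7687e-07
Normaliser: 0.0194238 + 0.00558307 + 0.0407842 + 3.7687e-07 = 0.0657915
So the posterior for Coin type I is 0.0194238 / 0.0657915 ≈ 0.295.

0.295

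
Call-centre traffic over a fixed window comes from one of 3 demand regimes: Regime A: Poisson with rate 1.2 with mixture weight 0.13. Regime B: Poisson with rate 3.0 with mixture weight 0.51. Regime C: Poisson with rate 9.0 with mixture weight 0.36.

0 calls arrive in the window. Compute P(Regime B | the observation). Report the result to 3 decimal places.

The responsibility of component k is π_k f_k(x) divided by Σ_j π_j f_j(x).
Poisson probabilities:
  L_A = e^(−1.2)·1.2^0/0! = 0.301194
  L_B = e^(−3.0)·3.0^0/0! = 0.0497871
  L_C = e^(−9.0)·9.0^0/0! = 0.00012341
Weight by the priors:
  π_A·L_A = 0.13 × 0.301194 = 0.0391552
  π_B·L_B = 0.51 × 0.0497871 = 0.0253914
  π_C·L_C = 0.36 × 0.00012341 = 4.44275e-05
Evidence: 0.0391552 + 0.0253914 + 4.44275e-05 = 0.0645911
P(Regime B | data) ≈ 0.393

0.393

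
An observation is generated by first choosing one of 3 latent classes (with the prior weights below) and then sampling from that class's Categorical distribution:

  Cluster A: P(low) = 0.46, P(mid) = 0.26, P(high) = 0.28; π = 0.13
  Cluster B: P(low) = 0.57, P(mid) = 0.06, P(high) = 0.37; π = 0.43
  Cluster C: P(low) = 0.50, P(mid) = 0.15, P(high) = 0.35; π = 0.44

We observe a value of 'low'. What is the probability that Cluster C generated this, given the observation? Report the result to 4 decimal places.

By Bayes' theorem, P(k | x) = P(Z=k) f_k(x) / Σ_j P(Z=j) f_j(x).
Component likelihoods at x = 'low':
  L_A = P(low | comp) = 0.46
  L_B = P(low | comp) = 0.57
  L_C = P(low | comp) = 0.50
Unnormalised posteriors:
  P(Z=A)·L_A = 0.13 × 0.46 = 0.0598
  P(Z=B)·L_B = 0.43 × 0.57 = 0.2451
  P(Z=C)·L_C = 0.44 × 0.5 = 0.22
Evidence: 0.0598 + 0.2451 + 0.22 = 0.5249
So the posterior for Cluster C is 0.22 / 0.5249 ≈ 0.4191.

0.4191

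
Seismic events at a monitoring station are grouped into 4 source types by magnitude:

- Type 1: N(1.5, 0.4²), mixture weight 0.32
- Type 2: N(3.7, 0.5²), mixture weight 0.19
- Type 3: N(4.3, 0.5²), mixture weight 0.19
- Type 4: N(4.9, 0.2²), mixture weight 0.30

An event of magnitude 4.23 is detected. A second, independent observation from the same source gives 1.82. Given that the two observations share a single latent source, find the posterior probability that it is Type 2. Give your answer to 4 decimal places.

0.9908

Posterior ∝ prior × likelihood, so P(k | x) ∝ π_k f_k(x); normalise over all components.
Since both observations come from the same component, the likelihood for component k is f_k(x₁)·f_k(x₂).
  p_1 = [(1/(0.4·√(2π)))·exp(−(4.23−1.5)²/(2·0.4²)) = 0.997356·exp(-23.29031) = 7.65589e-11] × [0.724229] = 5.54462e-11
  p_2 = [(1/(0.5·√(2π)))·exp(−(4.23−3.7)²/(2·0.5²)) = 0.797885·exp(-0.56180) = 0.454939] × [0.000679202] = 0.000308996
  p_3 = [(1/(0.5·√(2π)))·exp(−(4.23−4.3)²/(2·0.5²)) = 0.797885·exp(-0.00980) = 0.790103] × [3.62886e-06] = 2.86718e-06
  p_4 = [(1/(0.2·√(2π)))·exp(−(4.23−4.9)²/(2·0.2²)) = 1.994711·exp(-5.61125) = 0.00729365] × [6.32762e-52] = 4.61515e-54
Unnormalised posteriors:
  π_1·p_1 = 0.32 × 5.54462e-11 = 1.77428e-11
  π_2·p_2 = 0.19 × 0.000308996 = 5.87092e-05
  π_3·p_3 = 0.19 × 2.86718e-06 = 5.44764e-07
  π_4·p_4 = 0.30 × 4.61515e-54 = 1.38454e-54
Denominator: 1.77428e-11 + 5.87092e-05 + 5.44764e-07 + 1.38454e-54 = 5.9254e-05
P(Type 2 | x₁, x₂) = 5.87092e-05 / 5.9254e-05 ≈ 0.9908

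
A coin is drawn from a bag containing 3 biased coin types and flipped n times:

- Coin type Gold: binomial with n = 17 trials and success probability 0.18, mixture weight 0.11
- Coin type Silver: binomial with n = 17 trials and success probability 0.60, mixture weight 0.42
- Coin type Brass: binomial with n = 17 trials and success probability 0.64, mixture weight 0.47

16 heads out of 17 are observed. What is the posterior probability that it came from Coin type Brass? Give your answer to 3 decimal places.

The responsibility of component k is w_k f_k(x) divided by Σ_j w_j f_j(x).
Component likelihoods at x = 16 heads out of 17:
  p_Gold = 1.69287e-11
  p_Silver = 0.00191835
  p_Brass = 0.00484876
Multiply by the mixture weights:
  w_Gold·p_Gold = 0.11 × 1.69287e-11 = 1.86215e-12
  w_Silver·p_Silver = 0.42 × 0.00191835 = 0.000805709
  w_Brass·p_Brass = 0.47 × 0.00484876 = 0.00227892
Sum: 1.86215e-12 + 0.000805709 + 0.00227892 = 0.00308463
So the posterior for Coin type Brass is 0.00227892 / 0.00308463 ≈ 0.739.

0.739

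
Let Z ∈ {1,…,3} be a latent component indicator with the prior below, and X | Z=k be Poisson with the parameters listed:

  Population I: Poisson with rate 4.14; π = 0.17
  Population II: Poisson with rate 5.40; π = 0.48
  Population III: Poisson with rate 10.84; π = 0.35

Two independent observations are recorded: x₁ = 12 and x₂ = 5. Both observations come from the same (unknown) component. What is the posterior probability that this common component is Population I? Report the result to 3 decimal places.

0.016

P(component k | x) = P(Z=k)·f_k(x) / marginal(x), where marginal(x) = Σ_j P(Z=j)·f_j(x).
Since both observations come from the same component, the likelihood for component k is f_k(x₁)·f_k(x₂).
  L_I = [e^(−4.14)·4.14^12/12! = 0.000842729] × [0.161377] = 0.000135997
  L_II = [e^(−5.40)·5.40^12/12! = 0.00579693] × [0.172821] = 0.00100183
  L_III = [e^(−10.84)·10.84^12/12! = 0.107712] × [0.0244463] = 0.00263315
Weight by the priors:
  P(Z=I)·L_I = 0.17 × 0.000135997 = 2.31195e-05
  P(Z=II)·L_II = 0.48 × 0.00100183 = 0.00048088
  P(Z=III)·L_III = 0.35 × 0.00263315 = 0.000921602
Denominator: 2.31195e-05 + 0.00048088 + 0.000921602 = 0.0014256
Responsibility of Population I: 2.31195e-05 / 0.0014256 ≈ 0.016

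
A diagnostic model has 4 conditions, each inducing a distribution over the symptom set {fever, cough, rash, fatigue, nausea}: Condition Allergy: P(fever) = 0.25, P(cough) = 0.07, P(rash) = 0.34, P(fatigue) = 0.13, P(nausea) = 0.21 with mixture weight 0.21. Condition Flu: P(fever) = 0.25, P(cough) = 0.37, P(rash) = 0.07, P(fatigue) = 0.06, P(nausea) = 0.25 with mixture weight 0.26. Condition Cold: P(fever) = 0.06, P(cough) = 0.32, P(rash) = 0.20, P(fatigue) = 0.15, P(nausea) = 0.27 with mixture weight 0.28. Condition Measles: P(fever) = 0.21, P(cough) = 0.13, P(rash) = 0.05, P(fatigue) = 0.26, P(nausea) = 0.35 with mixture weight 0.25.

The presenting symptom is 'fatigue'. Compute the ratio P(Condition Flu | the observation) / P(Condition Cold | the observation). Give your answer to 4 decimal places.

The posterior odds equal the prior odds times the likelihood ratio: (w_i/w_j)·(f_i(x)/f_j(x)).
Categorical probabilities:
  L_Allergy = P(fatigue | comp) = 0.13
  L_Flu = P(fatigue | comp) = 0.06
  L_Cold = P(fatigue | comp) = 0.15
  L_Measles = P(fatigue | comp) = 0.26
Odds = (0.26/0.28) × (0.06/0.15) = 0.928571 × 0.4 ≈ 0.3714

0.3714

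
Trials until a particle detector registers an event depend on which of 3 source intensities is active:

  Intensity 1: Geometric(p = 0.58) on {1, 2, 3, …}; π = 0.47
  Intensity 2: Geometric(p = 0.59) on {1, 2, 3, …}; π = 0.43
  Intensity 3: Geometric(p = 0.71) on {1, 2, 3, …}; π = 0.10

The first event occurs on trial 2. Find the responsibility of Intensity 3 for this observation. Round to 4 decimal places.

The responsibility of component k is π_k f_k(x) divided by Σ_j π_j f_j(x).
Evaluate each component's likelihood at the observed value:
  f_1 = 0.2436
  f_2 = 0.2419
  f_3 = 0.2059
Prior × likelihood for each component:
  π_1·f_1 = 0.47 × 0.2436 = 0.114492
  π_2·f_2 = 0.43 × 0.2419 = 0.104017
  π_3·f_3 = 0.10 × 0.2059 = 0.02059
Normaliser: 0.114492 + 0.104017 + 0.02059 = 0.239099
P(Intensity 3 | 2) = 0.02059 / 0.239099 ≈ 0.0861

0.0861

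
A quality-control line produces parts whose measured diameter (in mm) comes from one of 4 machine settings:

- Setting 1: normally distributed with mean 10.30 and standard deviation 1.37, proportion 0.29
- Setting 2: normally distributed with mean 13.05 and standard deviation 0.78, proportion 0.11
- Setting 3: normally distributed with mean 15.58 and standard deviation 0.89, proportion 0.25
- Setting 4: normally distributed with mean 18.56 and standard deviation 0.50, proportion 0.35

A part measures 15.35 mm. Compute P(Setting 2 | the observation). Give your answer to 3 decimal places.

0.007

By Bayes' theorem, P(k | x) = π_k f_k(x) / Σ_j π_j f_j(x).
Normal densities:
  f_1 = 0.000326353
  f_2 = 0.00661811
  f_3 = 0.433529
  f_4 = 8.95184e-10
Prior × likelihood for each component:
  π_1·f_1 = 0.29 × 0.000326353 = 9.46423e-05
  π_2·f_2 = 0.11 × 0.00661811 = 0.000727992
  π_3·f_3 = 0.25 × 0.433529 = 0.108382
  π_4·f_4 = 0.35 × 8.95184e-10 = 3.13315e-10
Evidence: 9.46423e-05 + 0.000727992 + 0.108382 + 3.13315e-10 = 0.109205
Responsibility of Setting 2: 0.000727992 / 0.109205 ≈ 0.007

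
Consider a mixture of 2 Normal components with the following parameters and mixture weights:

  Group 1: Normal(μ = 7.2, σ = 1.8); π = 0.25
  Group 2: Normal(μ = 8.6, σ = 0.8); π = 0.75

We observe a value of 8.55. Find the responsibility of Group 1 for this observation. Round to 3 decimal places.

0.101

The responsibility of component k is π_k f_k(x) divided by Σ_j π_j f_j(x).
Normal densities:
  f_1 = (1/(1.8·√(2π)))·exp(−(8.55−7.2)²/(2·1.8²)) = 0.221635·exp(-0.28125) = 0.167299
  f_2 = (1/(0.8·√(2π)))·exp(−(8.55−8.6)²/(2·0.8²)) = 0.498678·exp(-0.00195) = 0.497705
Weight by the priors:
  π_1·f_1 = 0.25 × 0.167299 = 0.0418246
  π_2·f_2 = 0.75 × 0.497705 = 0.373279
Sum: 0.0418246 + 0.373279 = 0.415103
So the posterior for Group 1 is 0.0418246 / 0.415103 ≈ 0.101.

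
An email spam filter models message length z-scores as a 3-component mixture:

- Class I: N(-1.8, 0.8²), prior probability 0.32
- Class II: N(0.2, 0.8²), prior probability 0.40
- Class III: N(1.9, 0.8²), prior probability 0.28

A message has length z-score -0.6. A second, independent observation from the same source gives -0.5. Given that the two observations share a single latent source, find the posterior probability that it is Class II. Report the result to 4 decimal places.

The responsibility of component k is P(Z=k) f_k(x) divided by Σ_j P(Z=j) f_j(x).
Since both observations come from the same component, the likelihood for component k is f_k(x₁)·f_k(x₂).
  L_I = [0.161897] × [0.133173] = 0.0215603
  L_II = [0.302463] × [0.340069] = 0.102858
  L_III = [0.00377782] × [0.00553981] = 2.09284e-05
Multiply by the mixture weights:
  P(Z=I)·L_I = 0.32 × 0.0215603 = 0.00689929
  P(Z=II)·L_II = 0.40 × 0.102858 = 0.0411433
  P(Z=III)·L_III = 0.28 × 2.09284e-05 = 5.85996e-06
Denominator: 0.00689929 + 0.0411433 + 5.85996e-06 = 0.0480485
Responsibility of Class II: 0.0411433 / 0.0480485 ≈ 0.8563

0.8563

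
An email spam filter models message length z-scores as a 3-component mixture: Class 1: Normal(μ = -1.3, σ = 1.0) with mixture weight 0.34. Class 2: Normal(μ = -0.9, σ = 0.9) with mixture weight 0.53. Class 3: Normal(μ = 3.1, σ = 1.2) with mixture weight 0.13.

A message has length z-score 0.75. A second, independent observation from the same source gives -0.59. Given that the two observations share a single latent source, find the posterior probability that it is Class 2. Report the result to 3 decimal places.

0.780

P(component k | x) = w_k·f_k(x) / marginal(x), where marginal(x) = Σ_j w_j·f_j(x).
Since both observations come from the same component, the likelihood for component k is f_k(x₁)·f_k(x₂).
  p_1 = [(1/(1.0·√(2π)))·exp(−(0.75−-1.3)²/(2·1.0²)) = 0.398942·exp(-2.10125) = 0.048792] × [0.31006] = 0.0151285
  p_2 = [(1/(0.9·√(2π)))·exp(−(0.75−-0.9)²/(2·0.9²)) = 0.443269·exp(-1.68056) = 0.082568] × [0.417739] = 0.0344918
  p_3 = [(1/(1.2·√(2π)))·exp(−(0.75−3.1)²/(2·1.2²)) = 0.332452·exp(-1.91753) = 0.0488601] × [0.0029408] = 0.000143688
Prior × likelihood for each component:
  w_1·p_1 = 0.34 × 0.0151285 = 0.00514368
  w_2·p_2 = 0.53 × 0.0344918 = 0.0182807
  w_3·p_3 = 0.13 × 0.000143688 = 1.86794e-05
Evidence: 0.00514368 + 0.0182807 + 1.86794e-05 = 0.023443
P(Class 2 | x₁, x₂) = 0.0182807 / 0.023443 ≈ 0.780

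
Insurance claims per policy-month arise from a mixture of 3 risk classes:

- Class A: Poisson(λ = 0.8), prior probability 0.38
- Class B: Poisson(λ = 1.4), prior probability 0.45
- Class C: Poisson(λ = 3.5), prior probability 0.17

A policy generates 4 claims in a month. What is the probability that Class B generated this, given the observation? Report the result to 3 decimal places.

0.337

P(component k | x) = π_k·f_k(x) / marginal(x), where marginal(x) = Σ_j π_j·f_j(x).
Poisson probabilities:
  f_A = 0.00766855
  f_B = 0.039472
  f_C = 0.188812
Multiply by the mixture weights:
  π_A·f_A = 0.38 × 0.00766855 = 0.00291405
  π_B·f_B = 0.45 × 0.039472 = 0.0177624
  π_C·f_C = 0.17 × 0.188812 = 0.0320981
Evidence: 0.00291405 + 0.0177624 + 0.0320981 = 0.0527745
Responsibility of Class B: 0.0177624 / 0.0527745 ≈ 0.337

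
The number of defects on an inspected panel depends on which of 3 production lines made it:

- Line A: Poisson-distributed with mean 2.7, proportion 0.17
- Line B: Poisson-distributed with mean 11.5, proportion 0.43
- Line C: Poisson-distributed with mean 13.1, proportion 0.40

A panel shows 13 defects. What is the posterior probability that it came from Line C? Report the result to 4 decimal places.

0.5053

P(component k | x) = π_k·f_k(x) / marginal(x), where marginal(x) = Σ_j π_j·f_j(x).
Poisson probabilities:
  p_A = e^(−2.7)·2.7^13/13! = 4.37375e-06
  p_B = e^(−11.5)·11.5^13/13! = 0.100093
  p_C = e^(−13.1)·13.1^13/13! = 0.109898
Prior × likelihood for each component:
  π_A·p_A = 0.17 × 4.37375e-06 = 7.43537e-07
  π_B·p_B = 0.43 × 0.100093 = 0.0430401
  π_C·p_C = 0.40 × 0.109898 = 0.0439591
Normaliser: 7.43537e-07 + 0.0430401 + 0.0439591 = 0.087
P(Line C | the observation) = 0.0439591 / 0.087 ≈ 0.5053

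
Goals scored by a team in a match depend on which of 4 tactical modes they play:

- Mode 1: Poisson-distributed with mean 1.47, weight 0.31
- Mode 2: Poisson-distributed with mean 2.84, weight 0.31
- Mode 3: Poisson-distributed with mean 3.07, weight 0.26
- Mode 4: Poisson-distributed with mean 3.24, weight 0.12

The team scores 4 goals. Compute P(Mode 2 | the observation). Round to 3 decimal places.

0.380

Apply Bayes' rule: the posterior for each component is proportional to its prior times its likelihood at x.
Component likelihoods at x = 4 goals:
  f_1 = 0.0447348
  f_2 = 0.158367
  f_3 = 0.171814
  f_4 = 0.179827
Prior × likelihood for each component:
  w_1·f_1 = 0.31 × 0.0447348 = 0.0138678
  w_2·f_2 = 0.31 × 0.158367 = 0.0490939
  w_3·f_3 = 0.26 × 0.171814 = 0.0446716
  w_4·f_4 = 0.12 × 0.179827 = 0.0215792
Normaliser: 0.0138678 + 0.0490939 + 0.0446716 + 0.0215792 = 0.129213
So the posterior for Mode 2 is 0.0490939 / 0.129213 ≈ 0.380.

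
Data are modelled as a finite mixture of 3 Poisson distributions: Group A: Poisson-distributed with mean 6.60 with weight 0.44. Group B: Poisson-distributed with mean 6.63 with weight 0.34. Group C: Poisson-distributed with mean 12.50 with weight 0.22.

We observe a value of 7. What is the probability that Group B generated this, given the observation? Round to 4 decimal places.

0.4087

P(component k | x) = π_k·f_k(x) / marginal(x), where marginal(x) = Σ_j π_j·f_j(x).
Evaluate each component's likelihood at the observed value:
  f_A = 0.147243
  f_B = 0.1475
  f_C = 0.0352581
Unnormalised posteriors:
  π_A·f_A = 0.44 × 0.147243 = 0.0647867
  π_B·f_B = 0.34 × 0.1475 = 0.05015
  π_C·f_C = 0.22 × 0.0352581 = 0.00775678
Sum: 0.0647867 + 0.05015 + 0.00775678 = 0.122693
P(Group B | 7) ≈ 0.4087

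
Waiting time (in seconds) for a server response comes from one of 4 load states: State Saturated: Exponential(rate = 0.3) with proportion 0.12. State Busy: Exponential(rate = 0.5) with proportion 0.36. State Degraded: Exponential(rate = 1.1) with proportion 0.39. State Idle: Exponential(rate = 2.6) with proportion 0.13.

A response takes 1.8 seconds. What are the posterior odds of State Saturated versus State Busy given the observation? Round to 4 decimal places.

0.2867

Since P(k|x) ∝ P(Z=k) f_k(x), the posterior odds are P(Z=i) f_i(x) / (P(Z=j) f_j(x)).
Component likelihoods at x = 1.8 seconds:
  L_Saturated = 0.3·e^(−0.3·1.8) = 0.3·e^(−0.5400) = 0.174824
  L_Busy = 0.5·e^(−0.5·1.8) = 0.5·e^(−0.9000) = 0.203285
  L_Degraded = 1.1·e^(−1.1·1.8) = 1.1·e^(−1.9800) = 0.151876
  L_Idle = 2.6·e^(−2.6·1.8) = 2.6·e^(−4.6800) = 0.0241254
Posterior odds = (P(Z=Saturated)·L_Saturated) / (P(Z=Busy)·L_Busy) = (0.12·0.174824) / (0.36·0.203285) = 0.0209789 / 0.0731825 ≈ 0.2867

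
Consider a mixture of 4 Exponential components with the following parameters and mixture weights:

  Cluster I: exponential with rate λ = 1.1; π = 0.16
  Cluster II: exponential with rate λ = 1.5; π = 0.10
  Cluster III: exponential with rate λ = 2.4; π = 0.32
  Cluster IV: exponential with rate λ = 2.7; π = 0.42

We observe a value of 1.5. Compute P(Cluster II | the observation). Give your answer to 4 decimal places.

0.1750

P(component k | x) = π_k·f_k(x) / marginal(x), where marginal(x) = Σ_j π_j·f_j(x).
Exponential densities:
  f_I = 0.211255
  f_II = 0.158099
  f_III = 0.0655769
  f_IV = 0.0470404
Weight by the priors:
  π_I·f_I = 0.16 × 0.211255 = 0.0338008
  π_II·f_II = 0.10 × 0.158099 = 0.0158099
  π_III·f_III = 0.32 × 0.0655769 = 0.0209846
  π_IV·f_IV = 0.42 × 0.0470404 = 0.019757
Marginal: 0.0338008 + 0.0158099 + 0.0209846 + 0.019757 = 0.0903523
So the posterior for Cluster II is 0.0158099 / 0.0903523 ≈ 0.1750.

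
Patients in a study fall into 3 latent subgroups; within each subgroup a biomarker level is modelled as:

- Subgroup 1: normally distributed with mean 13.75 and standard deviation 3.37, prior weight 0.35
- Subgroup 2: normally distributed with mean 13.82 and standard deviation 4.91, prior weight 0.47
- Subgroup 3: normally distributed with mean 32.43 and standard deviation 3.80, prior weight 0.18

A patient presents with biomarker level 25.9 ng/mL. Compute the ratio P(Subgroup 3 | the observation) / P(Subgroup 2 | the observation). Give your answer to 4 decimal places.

Only the two components matter; the odds are (π_i f_i(x)) / (π_j f_j(x)).
Evaluate each component's likelihood at the observed value:
  p_1 = (1/(3.37·√(2π)))·exp(−(25.9−13.75)²/(2·3.37²)) = 0.118380·exp(-6.49924) = 0.000178113
  p_2 = (1/(4.91·√(2π)))·exp(−(25.9−13.82)²/(2·4.91²)) = 0.081251·exp(-3.02650) = 0.00393945
  p_3 = (1/(3.80·√(2π)))·exp(−(25.9−32.43)²/(2·3.80²)) = 0.104985·exp(-1.47649) = 0.0239826
0.00431688 / 0.00185154 ≈ 2.3315

2.3315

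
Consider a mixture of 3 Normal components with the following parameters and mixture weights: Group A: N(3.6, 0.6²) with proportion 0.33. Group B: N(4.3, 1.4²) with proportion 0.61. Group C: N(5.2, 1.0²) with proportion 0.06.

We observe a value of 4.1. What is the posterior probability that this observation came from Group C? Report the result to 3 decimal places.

0.038

Posterior ∝ prior × likelihood, so P(k | x) ∝ π_k f_k(x); normalise over all components.
Component likelihoods at x = 4.1:
  p_A = (1/(0.6·√(2π)))·exp(−(4.1−3.6)²/(2·0.6²)) = 0.664904·exp(-0.34722) = 0.469853
  p_B = (1/(1.4·√(2π)))·exp(−(4.1−4.3)²/(2·1.4²)) = 0.284959·exp(-0.01020) = 0.282066
  p_C = (1/(1.0·√(2π)))·exp(−(4.1−5.2)²/(2·1.0²)) = 0.398942·exp(-0.60500) = 0.217852
Multiply by the mixture weights:
  π_A·p_A = 0.33 × 0.469853 = 0.155052
  π_B·p_B = 0.61 × 0.282066 = 0.17206
  π_C·p_C = 0.06 × 0.217852 = 0.0130711
Marginal: 0.155052 + 0.17206 + 0.0130711 = 0.340183
Responsibility of Group C: 0.0130711 / 0.340183 ≈ 0.038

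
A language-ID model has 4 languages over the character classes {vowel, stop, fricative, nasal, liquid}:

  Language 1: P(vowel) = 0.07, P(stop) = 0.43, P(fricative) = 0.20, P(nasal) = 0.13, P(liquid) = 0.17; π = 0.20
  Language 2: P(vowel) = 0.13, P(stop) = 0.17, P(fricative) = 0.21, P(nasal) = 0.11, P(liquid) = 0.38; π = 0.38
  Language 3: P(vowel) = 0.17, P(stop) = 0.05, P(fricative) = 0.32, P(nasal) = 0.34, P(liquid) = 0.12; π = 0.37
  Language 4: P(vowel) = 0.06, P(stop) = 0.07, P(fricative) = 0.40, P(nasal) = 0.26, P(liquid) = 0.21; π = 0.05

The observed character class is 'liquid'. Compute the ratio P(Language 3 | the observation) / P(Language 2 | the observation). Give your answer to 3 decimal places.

0.307

Posterior odds = (π_i f_i(x)) / (π_j f_j(x)); the normalising sum cancels.
Evaluate each component's likelihood at the observed value:
  f_1 = 0.17
  f_2 = 0.38
  f_3 = 0.12
  f_4 = 0.21
Posterior odds = (π_3·f_3) / (π_2·f_2) = (0.37·0.12) / (0.38·0.38) = 0.0444 / 0.1444 ≈ 0.307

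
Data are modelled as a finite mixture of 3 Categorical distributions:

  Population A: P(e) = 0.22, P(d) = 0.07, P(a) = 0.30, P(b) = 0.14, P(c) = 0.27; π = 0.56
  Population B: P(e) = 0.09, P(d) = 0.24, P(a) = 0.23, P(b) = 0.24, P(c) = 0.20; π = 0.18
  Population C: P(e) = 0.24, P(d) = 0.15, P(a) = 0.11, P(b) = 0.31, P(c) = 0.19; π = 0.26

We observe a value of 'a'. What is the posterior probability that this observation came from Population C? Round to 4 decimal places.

0.1202

P(component k | x) = π_k·f_k(x) / marginal(x), where marginal(x) = Σ_j π_j·f_j(x).
Categorical probabilities:
  L_A = 0.3
  L_B = 0.23
  L_C = 0.11
Prior × likelihood for each component:
  π_A·L_A = 0.56 × 0.3 = 0.168
  π_B·L_B = 0.18 × 0.23 = 0.0414
  π_C·L_C = 0.26 × 0.11 = 0.0286
Normaliser: 0.168 + 0.0414 + 0.0286 = 0.238
Responsibility of Population C: 0.0286 / 0.238 ≈ 0.1202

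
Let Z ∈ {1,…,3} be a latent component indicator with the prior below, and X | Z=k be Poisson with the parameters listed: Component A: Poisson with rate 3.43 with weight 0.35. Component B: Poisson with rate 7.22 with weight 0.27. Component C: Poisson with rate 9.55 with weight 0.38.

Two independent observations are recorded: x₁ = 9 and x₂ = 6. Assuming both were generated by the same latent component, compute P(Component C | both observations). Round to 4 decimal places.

0.4605

Posterior ∝ prior × likelihood, so P(k | x) ∝ π_k f_k(x); normalise over all components.
Since both observations come from the same component, the likelihood for component k is f_k(x₁)·f_k(x₂).
  L_A = [e^(−3.43)·3.43^9/9! = 0.00586481] × [0.0732491] = 0.000429592
  L_B = [e^(−7.22)·7.22^9/9! = 0.107514] × [0.143974] = 0.0154793
  L_C = [e^(−9.55)·9.55^9/9! = 0.129645] × [0.0750197] = 0.00972591
Multiply by the mixture weights:
  π_A·L_A = 0.35 × 0.000429592 = 0.000150357
  π_B·L_B = 0.27 × 0.0154793 = 0.0041794
  π_C·L_C = 0.38 × 0.00972591 = 0.00369585
Evidence: 0.000150357 + 0.0041794 + 0.00369585 = 0.0080256
P(Component C | x₁,x₂) ≈ 0.4605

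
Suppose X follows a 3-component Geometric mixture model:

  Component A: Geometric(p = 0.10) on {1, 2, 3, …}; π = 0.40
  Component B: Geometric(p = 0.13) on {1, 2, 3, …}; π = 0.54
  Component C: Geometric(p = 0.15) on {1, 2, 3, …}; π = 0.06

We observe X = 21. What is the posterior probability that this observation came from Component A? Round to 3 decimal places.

0.510

Apply Bayes' rule: the posterior for each component is proportional to its prior times its likelihood at x.
Evaluate each component's likelihood at the observed value:
  p_A = 0.0121577
  p_B = 0.00802285
  p_C = 0.00581393
Multiply by the mixture weights:
  w_A·p_A = 0.40 × 0.0121577 = 0.00486307
  w_B·p_B = 0.54 × 0.00802285 = 0.00433234
  w_C·p_C = 0.06 × 0.00581393 = 0.000348836
Normaliser: 0.00486307 + 0.00433234 + 0.000348836 = 0.00954424
Responsibility of Component A: 0.00486307 / 0.00954424 ≈ 0.510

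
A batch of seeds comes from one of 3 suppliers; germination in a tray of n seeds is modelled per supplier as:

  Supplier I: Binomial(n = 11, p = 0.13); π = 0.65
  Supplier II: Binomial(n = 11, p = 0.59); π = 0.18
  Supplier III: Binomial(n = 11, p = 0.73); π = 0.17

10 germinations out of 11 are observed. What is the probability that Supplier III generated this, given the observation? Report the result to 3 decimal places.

P(component k | x) = w_k·f_k(x) / marginal(x), where marginal(x) = Σ_j w_j·f_j(x).
Evaluate each component's likelihood at the observed value:
  p_I = C(11,10)·0.13^10·0.87^1 = 11·1.37858e-09·0.87 = 1.31931e-08
  p_II = C(11,10)·0.59^10·0.41^1 = 11·0.00511117·0.41 = 0.0230514
  p_III = C(11,10)·0.73^10·0.27^1 = 11·0.0429763·0.27 = 0.127639
Weight by the priors:
  w_I·p_I = 0.65 × 1.31931e-08 = 8.57549e-09
  w_II·p_II = 0.18 × 0.0230514 = 0.00414925
  w_III·p_III = 0.17 × 0.127639 = 0.0216987
Sum: 8.57549e-09 + 0.00414925 + 0.0216987 = 0.025848
Responsibility of Supplier III: 0.0216987 / 0.025848 ≈ 0.839

0.839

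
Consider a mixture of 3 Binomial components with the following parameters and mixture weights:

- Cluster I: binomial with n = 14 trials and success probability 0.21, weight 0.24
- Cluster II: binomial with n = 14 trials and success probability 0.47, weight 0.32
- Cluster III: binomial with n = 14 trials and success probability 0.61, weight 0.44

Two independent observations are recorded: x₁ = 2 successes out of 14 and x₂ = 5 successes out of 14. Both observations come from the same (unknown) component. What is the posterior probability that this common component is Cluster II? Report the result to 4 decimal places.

0.0790

By Bayes' theorem, P(k | x) = π_k f_k(x) / Σ_j π_j f_j(x).
Since both observations come from the same component, the likelihood for component k is f_k(x₁)·f_k(x₂).
  p_I = [C(14,2)·0.21^2·0.79^12 = 91·0.0441·0.0590915 = 0.23714] × [0.0979951] = 0.0232386
  p_II = [C(14,2)·0.47^2·0.53^12 = 91·0.2209·0.000491259 = 0.00987524] × [0.151508] = 0.00149618
  p_III = [C(14,2)·0.61^2·0.39^12 = 91·0.3721·1.23816e-05 = 0.000419253] × [0.0352935] = 1.47969e-05
Weight by the priors:
  π_I·p_I = 0.24 × 0.0232386 = 0.00557726
  π_II·p_II = 0.32 × 0.00149618 = 0.000478777
  π_III·p_III = 0.44 × 1.47969e-05 = 6.51064e-06
Marginal: 0.00557726 + 0.000478777 + 6.51064e-06 = 0.00606255
Responsibility of Cluster II: 0.000478777 / 0.00606255 ≈ 0.0790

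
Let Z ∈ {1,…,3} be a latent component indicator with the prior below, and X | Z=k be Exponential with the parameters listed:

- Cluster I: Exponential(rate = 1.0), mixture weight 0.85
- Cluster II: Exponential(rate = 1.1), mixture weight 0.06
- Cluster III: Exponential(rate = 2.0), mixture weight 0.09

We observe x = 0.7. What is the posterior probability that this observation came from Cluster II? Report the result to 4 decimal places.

0.0615

P(component k | x) = π_k·f_k(x) / marginal(x), where marginal(x) = Σ_j π_j·f_j(x).
Evaluate each component's likelihood at the observed value:
  L_I = 1.0·e^(−1.0·0.7) = 1.0·e^(−0.7000) = 0.496585
  L_II = 1.1·e^(−1.1·0.7) = 1.1·e^(−0.7700) = 0.509314
  L_III = 2.0·e^(−2.0·0.7) = 2.0·e^(−1.4000) = 0.493194
Prior × likelihood for each component:
  π_I·L_I = 0.85 × 0.496585 = 0.422098
  π_II·L_II = 0.06 × 0.509314 = 0.0305589
  π_III·L_III = 0.09 × 0.493194 = 0.0443875
Marginal: 0.422098 + 0.0305589 + 0.0443875 = 0.497044
P(Cluster II | x) ≈ 0.0615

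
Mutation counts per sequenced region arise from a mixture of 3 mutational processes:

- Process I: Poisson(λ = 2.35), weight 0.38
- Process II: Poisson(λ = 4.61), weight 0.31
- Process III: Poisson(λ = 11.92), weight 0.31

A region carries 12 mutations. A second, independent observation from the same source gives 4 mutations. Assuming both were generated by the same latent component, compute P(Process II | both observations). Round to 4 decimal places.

Posterior ∝ prior × likelihood, so P(k | x) ∝ π_k f_k(x); normalise over all components.
Since both observations come from the same component, the likelihood for component k is f_k(x₁)·f_k(x₂).
  f_I = [5.64788e-06] × [0.12119] = 6.84469e-07
  f_II = [0.00191415] × [0.187282] = 0.000358485
  f_III = [0.114337] × [0.00559891] = 0.000640164
Prior × likelihood for each component:
  π_I·f_I = 0.38 × 6.84469e-07 = 2.60098e-07
  π_II·f_II = 0.31 × 0.000358485 = 0.00011113
  π_III·f_III = 0.31 × 0.000640164 = 0.000198451
Denominator: 2.60098e-07 + 0.00011113 + 0.000198451 = 0.000309841
P(Process II | x₁,x₂) = 0.00011113 / 0.000309841 ≈ 0.3587

0.3587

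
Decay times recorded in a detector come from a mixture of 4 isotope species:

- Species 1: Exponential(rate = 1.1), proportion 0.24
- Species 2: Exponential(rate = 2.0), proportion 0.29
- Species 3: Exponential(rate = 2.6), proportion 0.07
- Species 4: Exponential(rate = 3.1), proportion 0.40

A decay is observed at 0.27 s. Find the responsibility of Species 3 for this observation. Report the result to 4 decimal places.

Posterior ∝ prior × likelihood, so P(k | x) ∝ π_k f_k(x); normalise over all components.
Evaluate each component's likelihood at the observed value:
  L_1 = 0.817348
  L_2 = 1.1655
  L_3 = 1.28854
  L_4 = 1.34232
Unnormalised posteriors:
  π_1·L_1 = 0.24 × 0.817348 = 0.196164
  π_2·L_2 = 0.29 × 1.1655 = 0.337994
  π_3·L_3 = 0.07 × 1.28854 = 0.0901979
  π_4·L_4 = 0.40 × 1.34232 = 0.536929
Marginal: 0.196164 + 0.337994 + 0.0901979 + 0.536929 = 1.16128
P(Species 3 | 0.27 s) = 0.0901979 / 1.16128 ≈ 0.0777

0.0777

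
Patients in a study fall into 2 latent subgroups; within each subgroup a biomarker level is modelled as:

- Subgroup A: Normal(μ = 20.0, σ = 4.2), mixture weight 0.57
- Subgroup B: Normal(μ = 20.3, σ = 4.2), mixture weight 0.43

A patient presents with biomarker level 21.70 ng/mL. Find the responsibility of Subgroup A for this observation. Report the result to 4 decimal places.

Posterior ∝ prior × likelihood, so P(k | x) ∝ w_k f_k(x); normalise over all components.
Normal densities:
  L_A = (1/(4.2·√(2π)))·exp(−(21.70−20.0)²/(2·4.2²)) = 0.094986·exp(-0.08192) = 0.0875155
  L_B = (1/(4.2·√(2π)))·exp(−(21.70−20.3)²/(2·4.2²)) = 0.094986·exp(-0.05556) = 0.0898531
Prior × likelihood for each component:
  w_A·L_A = 0.57 × 0.0875155 = 0.0498838
  w_B·L_B = 0.43 × 0.0898531 = 0.0386369
Sum: 0.0498838 + 0.0386369 = 0.0885207
Responsibility of Subgroup A: 0.0498838 / 0.0885207 ≈ 0.5635

0.5635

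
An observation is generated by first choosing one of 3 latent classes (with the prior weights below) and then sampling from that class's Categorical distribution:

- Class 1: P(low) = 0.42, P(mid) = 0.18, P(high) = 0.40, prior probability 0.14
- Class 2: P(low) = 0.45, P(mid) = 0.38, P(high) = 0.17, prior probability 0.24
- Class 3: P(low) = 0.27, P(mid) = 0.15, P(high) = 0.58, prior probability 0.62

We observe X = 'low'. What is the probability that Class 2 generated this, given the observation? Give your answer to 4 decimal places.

0.3232

Posterior ∝ prior × likelihood, so P(k | x) ∝ P(Z=k) f_k(x); normalise over all components.
Component likelihoods at x = 'low':
  p_1 = 0.42
  p_2 = 0.45
  p_3 = 0.27
Multiply by the mixture weights:
  P(Z=1)·p_1 = 0.14 × 0.42 = 0.0588
  P(Z=2)·p_2 = 0.24 × 0.45 = 0.108
  P(Z=3)·p_3 = 0.62 × 0.27 = 0.1674
Marginal: 0.0588 + 0.108 + 0.1674 = 0.3342
P(Class 2 | 'low') ≈ 0.3232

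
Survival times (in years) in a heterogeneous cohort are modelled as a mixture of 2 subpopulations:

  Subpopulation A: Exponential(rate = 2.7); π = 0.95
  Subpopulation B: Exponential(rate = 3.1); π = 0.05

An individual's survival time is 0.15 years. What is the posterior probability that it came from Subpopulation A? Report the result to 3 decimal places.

Apply Bayes' rule: the posterior for each component is proportional to its prior times its likelihood at x.
Exponential densities:
  p_A = 1.80084
  p_B = 1.94722
Prior × likelihood for each component:
  π_A·p_A = 0.95 × 1.80084 = 1.7108
  π_B·p_B = 0.05 × 1.94722 = 0.0973609
Marginal: 1.7108 + 0.0973609 = 1.80816
So the posterior for Subpopulation A is 1.7108 / 1.80816 ≈ 0.946.

0.946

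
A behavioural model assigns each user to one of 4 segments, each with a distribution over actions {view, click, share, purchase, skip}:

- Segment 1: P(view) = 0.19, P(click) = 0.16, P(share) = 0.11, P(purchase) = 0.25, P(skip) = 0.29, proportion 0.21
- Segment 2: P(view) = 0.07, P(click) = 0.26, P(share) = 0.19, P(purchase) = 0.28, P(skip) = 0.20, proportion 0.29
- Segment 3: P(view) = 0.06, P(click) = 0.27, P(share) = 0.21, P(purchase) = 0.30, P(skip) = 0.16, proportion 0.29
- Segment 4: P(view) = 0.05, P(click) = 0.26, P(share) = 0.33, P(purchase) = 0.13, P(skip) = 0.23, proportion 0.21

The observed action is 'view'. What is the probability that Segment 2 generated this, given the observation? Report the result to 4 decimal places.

0.2304

The responsibility of component k is w_k f_k(x) divided by Σ_j w_j f_j(x).
Evaluate each component's likelihood at the observed value:
  f_1 = 0.19
  f_2 = 0.07
  f_3 = 0.06
  f_4 = 0.05
Multiply by the mixture weights:
  w_1·f_1 = 0.21 × 0.19 = 0.0399
  w_2·f_2 = 0.29 × 0.07 = 0.0203
  w_3·f_3 = 0.29 × 0.06 = 0.0174
  w_4·f_4 = 0.21 × 0.05 = 0.0105
Evidence: 0.0399 + 0.0203 + 0.0174 + 0.0105 = 0.0881
So the posterior for Segment 2 is 0.0203 / 0.0881 ≈ 0.2304.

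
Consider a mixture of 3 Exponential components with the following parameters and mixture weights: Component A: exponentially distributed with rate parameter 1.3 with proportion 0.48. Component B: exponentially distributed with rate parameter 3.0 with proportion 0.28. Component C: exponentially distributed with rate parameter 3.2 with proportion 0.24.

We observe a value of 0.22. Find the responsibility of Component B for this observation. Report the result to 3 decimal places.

By Bayes' theorem, P(k | x) = w_k f_k(x) / Σ_j w_j f_j(x).
Evaluate each component's likelihood at the observed value:
  L_A = 0.976641
  L_B = 1.55055
  L_C = 1.58273
Multiply by the mixture weights:
  w_A·L_A = 0.48 × 0.976641 = 0.468788
  w_B·L_B = 0.28 × 1.55055 = 0.434155
  w_C·L_C = 0.24 × 1.58273 = 0.379855
Marginal: 0.468788 + 0.434155 + 0.379855 = 1.2828
P(Component B | x) = 0.434155 / 1.2828 ≈ 0.338

0.338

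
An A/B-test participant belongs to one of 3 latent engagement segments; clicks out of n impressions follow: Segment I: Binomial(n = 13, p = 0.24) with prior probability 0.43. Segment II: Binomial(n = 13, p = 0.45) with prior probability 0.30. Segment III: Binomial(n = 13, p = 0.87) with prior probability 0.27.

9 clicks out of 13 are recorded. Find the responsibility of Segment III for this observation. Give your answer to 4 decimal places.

By Bayes' theorem, P(k | x) = π_k f_k(x) / Σ_j π_j f_j(x).
Component likelihoods at x = 9 clicks out of 13:
  p_I = 0.000630176
  p_II = 0.0495073
  p_III = 0.0583113
Weight by the priors:
  π_I·p_I = 0.43 × 0.000630176 = 0.000270976
  π_II·p_II = 0.30 × 0.0495073 = 0.0148522
  π_III·p_III = 0.27 × 0.0583113 = 0.0157441
Marginal: 0.000270976 + 0.0148522 + 0.0157441 = 0.0308672
P(Segment III | the observation) = 0.0157441 / 0.0308672 ≈ 0.5101

0.5101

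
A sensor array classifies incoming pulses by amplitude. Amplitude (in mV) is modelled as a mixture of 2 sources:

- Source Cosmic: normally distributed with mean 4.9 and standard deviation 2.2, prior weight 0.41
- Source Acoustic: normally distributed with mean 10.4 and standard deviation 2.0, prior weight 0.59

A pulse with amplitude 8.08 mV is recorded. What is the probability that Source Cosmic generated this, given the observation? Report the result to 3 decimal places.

0.303

Posterior ∝ prior × likelihood, so P(k | x) ∝ π_k f_k(x); normalise over all components.
Normal densities:
  L_Cosmic = (1/(2.2·√(2π)))·exp(−(8.08−4.9)²/(2·2.2²)) = 0.181337·exp(-1.04467) = 0.063796
  L_Acoustic = (1/(2.0·√(2π)))·exp(−(8.08−10.4)²/(2·2.0²)) = 0.199471·exp(-0.67280) = 0.101786
Unnormalised posteriors:
  π_Cosmic·L_Cosmic = 0.41 × 0.063796 = 0.0261563
  π_Acoustic·L_Acoustic = 0.59 × 0.101786 = 0.0600536
Normaliser: 0.0261563 + 0.0600536 = 0.0862099
P(Source Cosmic | 8.08 mV) = 0.0261563 / 0.0862099 ≈ 0.303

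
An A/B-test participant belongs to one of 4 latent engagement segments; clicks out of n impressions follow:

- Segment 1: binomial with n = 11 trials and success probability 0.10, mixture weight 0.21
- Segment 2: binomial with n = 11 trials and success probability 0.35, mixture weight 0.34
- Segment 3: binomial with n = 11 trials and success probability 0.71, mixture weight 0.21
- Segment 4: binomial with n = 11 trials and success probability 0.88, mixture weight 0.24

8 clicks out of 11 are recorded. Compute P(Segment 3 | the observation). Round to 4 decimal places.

Apply Bayes' rule: the posterior for each component is proportional to its prior times its likelihood at x.
Evaluate each component's likelihood at the observed value:
  f_1 = C(11,8)·0.10^8·0.90^3 = 165·1e-08·0.729 = 1.20285e-06
  f_2 = C(11,8)·0.35^8·0.65^3 = 165·0.000225188·0.274625 = 0.010204
  f_3 = C(11,8)·0.71^8·0.29^3 = 165·0.0645754·0.024389 = 0.259863
  f_4 = C(11,8)·0.88^8·0.12^3 = 165·0.359635·0.001728 = 0.102539
Multiply by the mixture weights:
  w_1·f_1 = 0.21 × 1.20285e-06 = 2.52599e-07
  w_2·f_2 = 0.34 × 0.010204 = 0.00346934
  w_3·f_3 = 0.21 × 0.259863 = 0.0545713
  w_4·f_4 = 0.24 × 0.102539 = 0.0246094
Evidence: 2.52599e-07 + 0.00346934 + 0.0545713 + 0.0246094 = 0.0826502
Responsibility of Segment 3: 0.0545713 / 0.0826502 ≈ 0.6603

0.6603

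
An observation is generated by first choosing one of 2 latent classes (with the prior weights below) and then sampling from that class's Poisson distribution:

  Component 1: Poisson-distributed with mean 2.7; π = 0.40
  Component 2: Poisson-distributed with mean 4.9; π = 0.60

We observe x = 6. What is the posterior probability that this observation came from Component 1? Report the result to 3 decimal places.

0.144

By Bayes' theorem, P(k | x) = P(Z=k) f_k(x) / Σ_j P(Z=j) f_j(x).
Evaluate each component's likelihood at the observed value:
  L_1 = e^(−2.7)·2.7^6/6! = 0.0361622
  L_2 = e^(−4.9)·4.9^6/6! = 0.143153
Unnormalised posteriors:
  P(Z=1)·L_1 = 0.40 × 0.0361622 = 0.0144649
  P(Z=2)·L_2 = 0.60 × 0.143153 = 0.0858919
Sum: 0.0144649 + 0.0858919 = 0.100357
So the posterior for Component 1 is 0.0144649 / 0.100357 ≈ 0.144.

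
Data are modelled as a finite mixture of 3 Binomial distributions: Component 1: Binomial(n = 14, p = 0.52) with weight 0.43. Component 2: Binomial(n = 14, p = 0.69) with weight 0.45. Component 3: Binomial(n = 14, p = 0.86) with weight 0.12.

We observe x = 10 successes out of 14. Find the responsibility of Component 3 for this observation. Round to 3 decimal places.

P(component k | x) = π_k·f_k(x) / marginal(x), where marginal(x) = Σ_j π_j·f_j(x).
Binomial probabilities:
  p_1 = C(14,10)·0.52^10·0.48^4 = 1001·0.00144555·0.0530842 = 0.0768126
  p_2 = C(14,10)·0.69^10·0.31^4 = 1001·0.0244619·0.00923521 = 0.226137
  p_3 = C(14,10)·0.86^10·0.14^4 = 1001·0.221302·0.00038416 = 0.0851002
Weight by the priors:
  π_1·p_1 = 0.43 × 0.0768126 = 0.0330294
  π_2·p_2 = 0.45 × 0.226137 = 0.101762
  π_3·p_3 = 0.12 × 0.0851002 = 0.010212
Sum: 0.0330294 + 0.101762 + 0.010212 = 0.145003
P(Component 3 | data) ≈ 0.070

0.070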